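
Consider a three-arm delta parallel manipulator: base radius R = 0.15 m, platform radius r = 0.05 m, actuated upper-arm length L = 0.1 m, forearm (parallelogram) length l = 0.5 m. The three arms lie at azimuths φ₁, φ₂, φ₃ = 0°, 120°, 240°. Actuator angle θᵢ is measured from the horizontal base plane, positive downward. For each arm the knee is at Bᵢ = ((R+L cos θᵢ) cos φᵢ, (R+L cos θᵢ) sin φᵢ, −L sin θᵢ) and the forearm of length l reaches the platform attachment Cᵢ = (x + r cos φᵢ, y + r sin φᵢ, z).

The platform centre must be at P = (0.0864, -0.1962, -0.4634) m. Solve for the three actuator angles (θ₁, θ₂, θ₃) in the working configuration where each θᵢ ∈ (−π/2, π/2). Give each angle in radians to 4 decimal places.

rotate P by −φ1: (0.0864, -0.1962, -0.4634)
  e−x'=0.0136;  (l²−L²−(e−x')²−y'²−z²)/2L = -0.0671
  θ1 = atan2(B,A) + arccos(C/0.4636) = 0.1746
rotate P by −φ2: (-0.2131, 0.0233, -0.4634)
  A cos θ + B sin θ = C:  0.3131·cos θ + -0.4634·sin θ = -0.3666
  θ2 = atan2(B,A) + arccos(C/0.5593) = 1.3091
arm 3 (φ=240.0°): x'=0.1267, y'=0.1729
  A=-0.0267, B=-0.4634, C=(l²−L²−A²−y'²−z²)/(2L)=-0.0268
  √(A²+B²)=0.4642;  θ3 = -1.6284+1.6285 ≈ 0.0001

θ₁ = 0.1746, θ₂ = 1.3091, θ₃ = 0.0001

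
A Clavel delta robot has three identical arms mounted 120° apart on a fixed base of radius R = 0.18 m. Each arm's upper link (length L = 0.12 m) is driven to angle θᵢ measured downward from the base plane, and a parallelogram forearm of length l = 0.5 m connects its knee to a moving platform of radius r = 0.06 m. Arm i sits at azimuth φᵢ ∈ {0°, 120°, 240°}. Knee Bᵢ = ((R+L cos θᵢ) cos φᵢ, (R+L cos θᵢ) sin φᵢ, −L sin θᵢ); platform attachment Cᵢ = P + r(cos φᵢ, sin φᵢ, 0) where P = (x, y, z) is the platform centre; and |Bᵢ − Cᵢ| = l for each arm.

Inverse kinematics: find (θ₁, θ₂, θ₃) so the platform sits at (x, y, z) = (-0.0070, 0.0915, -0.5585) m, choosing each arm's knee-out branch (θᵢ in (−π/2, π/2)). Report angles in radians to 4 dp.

θ₁ = 1.0470, θ₂ = 0.6979, θ₃ = 1.3091

rotate P by −φ1: (-0.0070, 0.0915, -0.5585)
  e−x'=0.1270;  (l²−L²−(e−x')²−y'²−z²)/2L = -0.4201
  √(A²+B²)=0.5728;  θ1 = -1.3472+2.3942 ≈ 1.0470
rotate P by −φ2: (0.0827, -0.0397, -0.5585)
  A=0.0373, B=-0.5585, C=(l²−L²−A²−y'²−z²)/(2L)=-0.3304
  √(A²+B²)=0.5597;  θ2 = -1.5042+2.2021 ≈ 0.6979
arm 3 (φ=240.0°): x'=-0.0757, y'=-0.0518
  e−x'=0.1957;  (l²−L²−(e−x')²−y'²−z²)/2L = -0.4888
  √(A²+B²)=0.5918;  θ3 = -1.2337+2.5428 ≈ 1.3091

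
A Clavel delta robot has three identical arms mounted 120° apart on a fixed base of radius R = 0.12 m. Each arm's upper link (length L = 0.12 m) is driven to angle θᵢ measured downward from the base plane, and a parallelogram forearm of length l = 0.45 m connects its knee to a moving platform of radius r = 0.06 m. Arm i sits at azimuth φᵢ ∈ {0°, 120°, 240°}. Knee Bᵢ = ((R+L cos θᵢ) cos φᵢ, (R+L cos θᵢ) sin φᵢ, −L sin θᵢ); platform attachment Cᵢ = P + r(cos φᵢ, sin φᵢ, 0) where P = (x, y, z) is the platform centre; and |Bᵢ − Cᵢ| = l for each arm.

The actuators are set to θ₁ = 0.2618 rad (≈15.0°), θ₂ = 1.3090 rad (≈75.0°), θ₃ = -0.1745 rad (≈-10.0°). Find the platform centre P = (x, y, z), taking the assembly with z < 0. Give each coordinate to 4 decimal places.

(0.0768, -0.2617, -0.3835)

arm 1 at φ=0.0°: e+L cos θ1 = 0.1759;  O1 = (0.1759, 0.0000, -0.0311)
O2 = (0.0911·cos120.0°, 0.0911·sin120.0°, -0.1159) = (-0.0455, 0.0789, -0.1159)
arm 3 at φ=240.0°: e+L cos θ3 = 0.1782;  O3 = (-0.0891, -0.1543, 0.0208)
|O₂|²−|O₁|² = -0.0102;  |O₃|²−|O₁|² = 0.0003
plane₁₂: -0.4429x+0.1577y+-0.1697z = -0.0102
det = 0.2203;  x = 0.0141+-0.1635z,  y = -0.0250+0.6170z
sphere 1 gives Az²+Bz+C=0 with A=1.4074, B=0.0841, C=-0.1747;  B²−4AC=0.9907;  roots -0.3835, 0.3237;  negative root z = -0.3835
x = 0.0768, y = -0.2617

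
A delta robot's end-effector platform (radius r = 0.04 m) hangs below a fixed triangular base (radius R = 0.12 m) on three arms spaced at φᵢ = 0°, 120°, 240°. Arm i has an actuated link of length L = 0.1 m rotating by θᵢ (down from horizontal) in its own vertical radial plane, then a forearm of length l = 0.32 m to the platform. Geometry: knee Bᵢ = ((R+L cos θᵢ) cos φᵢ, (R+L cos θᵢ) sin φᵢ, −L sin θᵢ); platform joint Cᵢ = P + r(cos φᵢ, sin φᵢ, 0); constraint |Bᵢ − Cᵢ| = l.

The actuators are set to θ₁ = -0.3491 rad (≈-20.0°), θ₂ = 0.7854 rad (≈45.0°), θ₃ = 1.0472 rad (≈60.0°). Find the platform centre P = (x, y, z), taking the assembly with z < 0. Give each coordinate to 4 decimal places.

(0.1429, 0.0314, -0.2827)

O1 = (0.1740·cos0.0°, 0.1740·sin0.0°, 0.0342) = (0.1740, 0.0000, 0.0342)
O2 = (0.1507·cos120.0°, 0.1507·sin120.0°, -0.0707) = (-0.0754, 0.1305, -0.0707)
φ3=240.0°: virtual centre (-0.0650, -0.1126, -0.0866), radius l
|O₂|²−|O₁|² = -0.0037;  |O₃|²−|O₁|² = -0.0070
linear system: -0.4986x+0.2610y = -0.0037−-0.2098z; -0.4779x+-0.2252y = -0.0070−-0.2416z
Cramer: x(z) = 0.0113-0.4654z;  y(z) = 0.0073-0.0852z
into |P−O₁|² = l²: 1.2239z² + 0.0818z + -0.0747 = 0;  Δ = 0.3724;  z = -0.2827 or 0.2159 → z<0 root = -0.2827
x = 0.1429, y = 0.0314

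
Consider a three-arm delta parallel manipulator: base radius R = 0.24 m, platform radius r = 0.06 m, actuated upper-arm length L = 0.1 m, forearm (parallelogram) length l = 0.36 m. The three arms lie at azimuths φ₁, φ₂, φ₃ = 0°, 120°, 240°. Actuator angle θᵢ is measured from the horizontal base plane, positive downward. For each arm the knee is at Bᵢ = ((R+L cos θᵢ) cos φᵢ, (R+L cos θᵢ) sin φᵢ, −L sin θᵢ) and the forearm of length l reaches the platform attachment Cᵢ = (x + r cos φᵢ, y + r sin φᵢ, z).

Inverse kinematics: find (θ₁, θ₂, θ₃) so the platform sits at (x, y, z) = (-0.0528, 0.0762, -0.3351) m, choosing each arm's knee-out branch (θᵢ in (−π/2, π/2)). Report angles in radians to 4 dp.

φ1=0.0° → target in arm frame (-0.0528, 0.0762)
  A=0.2328, B=-0.3351, C=(l²−L²−A²−y'²−z²)/(2L)=-0.2635
  γ=atan2(-0.3351,0.2328)=-0.9636;  ψ=arccos(-0.6457)=2.2728;  θ1=γ+ψ≈1.3091
φ2=120.0° → target in arm frame (0.0924, 0.0076)
  A=0.0876, B=-0.3351, C=(l²−L²−A²−y'²−z²)/(2L)=-0.0021
  γ=atan2(-0.3351,0.0876)=-1.3151;  ψ=arccos(-0.0061)=1.5769;  θ2=γ+ψ≈0.2619
φ3=240.0° → target in arm frame (-0.0396, -0.0838)
  e−x'=0.2196;  (l²−L²−(e−x')²−y'²−z²)/2L = -0.2397
  √(A²+B²)=0.4006;  θ3 = -0.9907+2.2122 ≈ 1.2214

θ₁ = 1.3091, θ₂ = 0.2619, θ₃ = 1.2214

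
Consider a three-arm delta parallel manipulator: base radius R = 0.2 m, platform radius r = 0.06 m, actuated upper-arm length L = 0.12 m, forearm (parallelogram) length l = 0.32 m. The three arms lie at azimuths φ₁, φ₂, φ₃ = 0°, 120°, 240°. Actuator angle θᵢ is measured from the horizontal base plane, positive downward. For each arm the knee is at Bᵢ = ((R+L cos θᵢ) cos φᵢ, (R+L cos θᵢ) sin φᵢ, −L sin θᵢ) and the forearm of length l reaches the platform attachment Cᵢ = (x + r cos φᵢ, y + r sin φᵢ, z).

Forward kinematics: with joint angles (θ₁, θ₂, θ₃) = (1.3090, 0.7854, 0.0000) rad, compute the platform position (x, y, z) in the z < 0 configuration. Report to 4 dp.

(-0.0998, -0.0629, -0.2742)

φ1=0.0°: virtual centre (0.1711, 0.0000, -0.1159), radius l
arm 2 at φ=120.0°: e+L cos θ2 = 0.2249;  O2 = (-0.1124, 0.1947, -0.0849)
arm 3 at φ=240.0°: e+L cos θ3 = 0.2600;  O3 = (-0.1300, -0.2252, 0.0000)
|O₂|²−|O₁|² = 0.0151;  |O₃|²−|O₁|² = 0.0249
linear system: -0.5670x+0.3895y = 0.0151−0.0621z; -0.6021x+-0.4503y = 0.0249−0.2318z
Cramer: x(z) = -0.0336+0.2414z;  y(z) = -0.0103+0.1920z
sphere 1 gives Az²+Bz+C=0 with A=1.0951, B=0.1290, C=-0.0470;  B²−4AC=0.2223;  roots -0.2742, 0.1564;  negative root z = -0.2742
x = -0.0998, y = -0.0629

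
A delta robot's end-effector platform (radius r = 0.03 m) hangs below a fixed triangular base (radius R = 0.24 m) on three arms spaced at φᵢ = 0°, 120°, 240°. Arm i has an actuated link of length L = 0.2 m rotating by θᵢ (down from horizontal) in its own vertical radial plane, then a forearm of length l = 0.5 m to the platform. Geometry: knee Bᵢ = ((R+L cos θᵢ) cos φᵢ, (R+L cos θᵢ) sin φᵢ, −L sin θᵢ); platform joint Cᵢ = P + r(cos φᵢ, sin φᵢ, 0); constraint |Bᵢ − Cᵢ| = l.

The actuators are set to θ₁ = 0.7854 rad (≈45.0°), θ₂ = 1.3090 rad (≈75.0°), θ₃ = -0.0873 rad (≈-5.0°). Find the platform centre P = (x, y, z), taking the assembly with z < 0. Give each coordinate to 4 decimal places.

arm 1 at φ=0.0°: (R−r)+L cos θ1 = 0.3514;  S1 = (0.3514, 0.0000, -0.1414)
φ2=120.0°: virtual centre (-0.1309, 0.2267, -0.1932), radius l
φ3=240.0°: virtual centre (-0.2046, -0.3544, 0.0174), radius l
eliminate P² terms by subtracting sphere 1 from 2 and 3
plane₁₂: -0.9646x+0.4534y+-0.1035z = -0.0377
det = 1.1879;  x = 0.0132+0.0595z,  y = -0.0550+0.3549z
quadratic in z: (1.1295)z²+(0.2036)z+(-0.1126)=0, √Δ=0.7417 → z ∈ {-0.4185, 0.2382}; z = -0.4185 (taking z<0)
x = -0.0117, y = -0.2035

(-0.0117, -0.2035, -0.4185)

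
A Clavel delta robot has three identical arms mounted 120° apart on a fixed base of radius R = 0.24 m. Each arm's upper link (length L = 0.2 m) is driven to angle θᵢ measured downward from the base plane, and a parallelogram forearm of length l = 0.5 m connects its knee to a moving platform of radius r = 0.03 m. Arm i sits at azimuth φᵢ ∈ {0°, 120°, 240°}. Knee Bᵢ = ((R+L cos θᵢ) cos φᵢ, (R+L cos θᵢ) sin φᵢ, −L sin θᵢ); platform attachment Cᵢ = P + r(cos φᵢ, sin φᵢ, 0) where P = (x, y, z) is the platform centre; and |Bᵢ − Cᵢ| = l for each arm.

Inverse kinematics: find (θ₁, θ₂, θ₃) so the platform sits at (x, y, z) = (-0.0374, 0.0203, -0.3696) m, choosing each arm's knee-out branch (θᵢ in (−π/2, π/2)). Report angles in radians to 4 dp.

rotate P by −φ1: (-0.0374, 0.0203, -0.3696)
  A cos θ + B sin θ = C:  0.2474·cos θ + -0.3696·sin θ = 0.0294
  θ1 = atan2(B,A) + arccos(C/0.4448) = 0.5236
rotate P by −φ2: (0.0363, 0.0222, -0.3696)
  A=0.1737, B=-0.3696, C=(l²−L²−A²−y'²−z²)/(2L)=0.1068
  θ2 = atan2(B,A) + arccos(C/0.4084) = 0.1748
φ3=240.0° → target in arm frame (0.0011, -0.0425)
  e−x'=0.2089;  (l²−L²−(e−x')²−y'²−z²)/2L = 0.0699
  θ3 = atan2(B,A) + arccos(C/0.4245) = 0.3490

θ₁ = 0.5236, θ₂ = 0.1748, θ₃ = 0.3490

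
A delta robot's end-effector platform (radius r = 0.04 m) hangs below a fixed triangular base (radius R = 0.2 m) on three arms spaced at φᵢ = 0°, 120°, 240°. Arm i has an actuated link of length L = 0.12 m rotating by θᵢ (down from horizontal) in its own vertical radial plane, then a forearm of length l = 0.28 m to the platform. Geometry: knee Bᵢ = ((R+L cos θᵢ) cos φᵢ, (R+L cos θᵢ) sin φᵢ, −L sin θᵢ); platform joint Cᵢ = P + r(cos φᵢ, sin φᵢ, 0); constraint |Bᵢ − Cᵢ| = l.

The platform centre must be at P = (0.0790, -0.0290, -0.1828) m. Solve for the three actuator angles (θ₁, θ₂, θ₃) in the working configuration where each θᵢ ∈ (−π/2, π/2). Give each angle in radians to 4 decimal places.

θ₁ = -0.0871, θ₂ = 1.2215, θ₃ = 0.8726

arm 1 (φ=0.0°): x'=0.0790, y'=-0.0290
  A cos θ + B sin θ = C:  0.0810·cos θ + -0.1828·sin θ = 0.0966
  γ=atan2(-0.1828,0.0810)=-1.1537;  ψ=arccos(0.4831)=1.0666;  θ1=γ+ψ≈-0.0871
φ2=120.0° → target in arm frame (-0.0646, -0.0539)
  e−x'=0.2246;  (l²−L²−(e−x')²−y'²−z²)/2L = -0.0949
  θ2 = atan2(B,A) + arccos(C/0.2896) = 1.2215
φ3=240.0° → target in arm frame (-0.0144, 0.0829)
  e−x'=0.1744;  (l²−L²−(e−x')²−y'²−z²)/2L = -0.0279
  θ3 = atan2(B,A) + arccos(C/0.2526) = 0.8726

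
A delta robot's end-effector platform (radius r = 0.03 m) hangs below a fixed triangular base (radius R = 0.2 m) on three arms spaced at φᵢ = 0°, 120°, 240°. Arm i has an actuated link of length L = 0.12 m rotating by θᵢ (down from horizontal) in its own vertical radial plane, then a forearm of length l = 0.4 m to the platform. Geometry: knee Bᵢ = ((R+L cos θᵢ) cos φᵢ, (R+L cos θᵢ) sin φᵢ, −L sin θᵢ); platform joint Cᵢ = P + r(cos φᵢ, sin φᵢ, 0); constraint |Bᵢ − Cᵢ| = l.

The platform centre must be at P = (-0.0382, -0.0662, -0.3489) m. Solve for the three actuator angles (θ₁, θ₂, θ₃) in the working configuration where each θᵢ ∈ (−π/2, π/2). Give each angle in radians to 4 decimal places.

θ₁ = 0.7852, θ₂ = 0.7854, θ₃ = 0.0868

arm 1 (φ=0.0°): x'=-0.0382, y'=-0.0662
  e−x'=0.2082;  (l²−L²−(e−x')²−y'²−z²)/2L = -0.0994
  θ1 = atan2(B,A) + arccos(C/0.4063) = 0.7852
rotate P by −φ2: (-0.0382, 0.0662, -0.3489)
  e−x'=0.2082;  (l²−L²−(e−x')²−y'²−z²)/2L = -0.0995
  γ=atan2(-0.3489,0.2082)=-1.0327;  ψ=arccos(-0.2448)=1.8181;  θ2=γ+ψ≈0.7854
arm 3 (φ=240.0°): x'=0.0764, y'=0.0000
  A=0.0936, B=-0.3489, C=(l²−L²−A²−y'²−z²)/(2L)=0.0630
  θ3 = atan2(B,A) + arccos(C/0.3612) = 0.0868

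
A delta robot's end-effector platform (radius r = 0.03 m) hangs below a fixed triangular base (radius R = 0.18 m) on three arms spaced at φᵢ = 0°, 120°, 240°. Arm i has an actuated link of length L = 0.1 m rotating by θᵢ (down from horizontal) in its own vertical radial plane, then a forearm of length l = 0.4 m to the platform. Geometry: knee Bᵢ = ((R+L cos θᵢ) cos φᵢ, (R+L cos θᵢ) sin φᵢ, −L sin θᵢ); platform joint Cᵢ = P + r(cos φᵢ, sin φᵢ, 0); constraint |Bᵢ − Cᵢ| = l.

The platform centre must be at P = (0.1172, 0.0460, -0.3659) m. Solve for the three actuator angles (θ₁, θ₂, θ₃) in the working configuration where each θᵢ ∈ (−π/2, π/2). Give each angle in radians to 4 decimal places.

θ₁ = -0.0874, θ₂ = 0.7852, θ₃ = 1.2216

φ1=0.0° → target in arm frame (0.1172, 0.0460)
  e−x'=0.0328;  (l²−L²−(e−x')²−y'²−z²)/2L = 0.0646
  γ=atan2(-0.3659,0.0328)=-1.4814;  ψ=arccos(0.1759)=1.3940;  θ1=γ+ψ≈-0.0874
arm 2 (φ=120.0°): x'=-0.0188, y'=-0.1245
  A cos θ + B sin θ = C:  0.1688·cos θ + -0.3659·sin θ = -0.1393
  γ=atan2(-0.3659,0.1688)=-1.1386;  ψ=arccos(-0.3457)=1.9238;  θ2=γ+ψ≈0.7852
φ3=240.0° → target in arm frame (-0.0984, 0.0785)
  A=0.2484, B=-0.3659, C=(l²−L²−A²−y'²−z²)/(2L)=-0.2588
  γ=atan2(-0.3659,0.2484)=-0.9743;  ψ=arccos(-0.5852)=2.1960;  θ3=γ+ψ≈1.2216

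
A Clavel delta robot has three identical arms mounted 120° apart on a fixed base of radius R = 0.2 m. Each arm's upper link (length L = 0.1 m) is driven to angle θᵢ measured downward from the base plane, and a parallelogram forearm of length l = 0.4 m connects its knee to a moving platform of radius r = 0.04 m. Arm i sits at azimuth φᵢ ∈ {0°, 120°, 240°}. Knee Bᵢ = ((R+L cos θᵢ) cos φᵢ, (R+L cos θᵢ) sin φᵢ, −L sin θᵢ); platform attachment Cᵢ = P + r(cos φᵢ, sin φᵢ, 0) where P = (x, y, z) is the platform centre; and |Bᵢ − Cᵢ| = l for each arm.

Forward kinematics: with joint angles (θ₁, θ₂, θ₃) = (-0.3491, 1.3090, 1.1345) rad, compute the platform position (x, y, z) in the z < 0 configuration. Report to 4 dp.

(0.1563, -0.0179, -0.3533)

arm 1 at φ=0.0°: ρ1 = 0.2540;  O1 = (0.2540, 0.0000, 0.0342)
φ2=120.0°: virtual centre (-0.0929, 0.1610, -0.0966), radius l
φ3=240.0°: virtual centre (-0.1011, -0.1752, -0.0906), radius l
|O₂|²−|O₁|² = -0.0218;  |O₃|²−|O₁|² = -0.0165
[-0.6938 0.3220 -0.2616]·P = -0.0218;  [-0.7102 -0.3503 -0.2497]·P = -0.0165
det = 0.4717;  x = 0.0275+-0.3647z,  y = -0.0085+0.0266z
into |P−O₁|² = l²: 1.1337z² + 0.0963z + -0.1075 = 0;  Δ = 0.4966;  z = -0.3533 or 0.2683 → z<0 root = -0.3533
x = 0.1563, y = -0.0179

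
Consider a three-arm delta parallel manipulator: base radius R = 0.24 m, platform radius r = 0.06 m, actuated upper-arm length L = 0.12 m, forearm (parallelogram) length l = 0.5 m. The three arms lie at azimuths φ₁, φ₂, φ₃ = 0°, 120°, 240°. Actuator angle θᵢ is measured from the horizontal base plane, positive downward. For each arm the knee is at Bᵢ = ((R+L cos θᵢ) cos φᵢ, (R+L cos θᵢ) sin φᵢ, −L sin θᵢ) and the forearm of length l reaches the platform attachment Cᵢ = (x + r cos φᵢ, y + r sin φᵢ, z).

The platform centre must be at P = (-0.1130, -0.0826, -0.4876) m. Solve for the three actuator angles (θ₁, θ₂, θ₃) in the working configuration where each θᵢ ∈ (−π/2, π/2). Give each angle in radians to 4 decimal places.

θ₁ = 1.3089, θ₂ = 0.8727, θ₃ = 0.1747

rotate P by −φ1: (-0.1130, -0.0826, -0.4876)
  A=0.2930, B=-0.4876, C=(l²−L²−A²−y'²−z²)/(2L)=-0.3951
  √(A²+B²)=0.5689;  θ1 = -1.0297+2.3386 ≈ 1.3089
φ2=120.0° → target in arm frame (-0.0150, 0.1392)
  e−x'=0.1950;  (l²−L²−(e−x')²−y'²−z²)/2L = -0.2482
  γ=atan2(-0.4876,0.1950)=-1.1903;  ψ=arccos(-0.4725)=2.0630;  θ2=γ+ψ≈0.8727
φ3=240.0° → target in arm frame (0.1280, -0.0566)
  e−x'=0.0520;  (l²−L²−(e−x')²−y'²−z²)/2L = -0.0336
  γ=atan2(-0.4876,0.0520)=-1.4646;  ψ=arccos(-0.0684)=1.6393;  θ3=γ+ψ≈0.1747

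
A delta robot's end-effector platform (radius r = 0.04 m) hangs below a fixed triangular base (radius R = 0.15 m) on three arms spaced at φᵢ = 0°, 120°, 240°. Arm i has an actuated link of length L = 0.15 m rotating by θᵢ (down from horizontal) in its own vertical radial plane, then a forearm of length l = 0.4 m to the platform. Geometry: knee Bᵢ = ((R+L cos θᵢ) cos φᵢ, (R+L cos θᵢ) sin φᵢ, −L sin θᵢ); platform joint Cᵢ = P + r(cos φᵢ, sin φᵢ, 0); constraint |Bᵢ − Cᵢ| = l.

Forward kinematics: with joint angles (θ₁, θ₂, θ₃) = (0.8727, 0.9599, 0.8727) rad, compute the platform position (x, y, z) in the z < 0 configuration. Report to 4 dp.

(0.0081, -0.0139, -0.4620)

arm 1 at φ=0.0°: e+L cos θ1 = 0.2064;  O1 = (0.2064, 0.0000, -0.1149)
φ2=120.0°: virtual centre (-0.0980, 0.1698, -0.1229), radius l
φ3=240.0°: virtual centre (-0.1032, -0.1788, -0.1149), radius l
|O₂|²−|O₁|² = -0.0023;  |O₃|²−|O₁|² = 0.0000
[-0.6089 0.3396 -0.0159]·P = -0.0023;  [-0.6192 -0.3575 0.0000]·P = 0.0000
det = 0.4279;  x = 0.0019+-0.0133z,  y = -0.0033+0.0230z
into |P−O₁|² = l²: 1.0007z² + 0.2351z + -0.1050 = 0;  Δ = 0.4754;  z = -0.4620 or 0.2270 → z<0 root = -0.4620
x = 0.0081, y = -0.0139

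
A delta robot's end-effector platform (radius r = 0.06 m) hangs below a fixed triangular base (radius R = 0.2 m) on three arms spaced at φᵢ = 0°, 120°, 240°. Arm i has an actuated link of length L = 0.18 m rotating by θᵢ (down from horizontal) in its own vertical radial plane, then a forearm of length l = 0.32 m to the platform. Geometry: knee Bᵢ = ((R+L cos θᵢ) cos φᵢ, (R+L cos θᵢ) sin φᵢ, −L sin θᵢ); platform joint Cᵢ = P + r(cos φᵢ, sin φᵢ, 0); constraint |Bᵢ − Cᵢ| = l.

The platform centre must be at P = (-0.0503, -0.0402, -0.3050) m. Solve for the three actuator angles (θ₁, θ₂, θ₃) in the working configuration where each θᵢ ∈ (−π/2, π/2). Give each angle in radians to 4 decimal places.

arm 1 (φ=0.0°): x'=-0.0503, y'=-0.0402
  e−x'=0.1903;  (l²−L²−(e−x')²−y'²−z²)/2L = -0.1690
  θ1 = atan2(B,A) + arccos(C/0.3595) = 1.0474
φ2=120.0° → target in arm frame (-0.0097, 0.0637)
  A=0.1497, B=-0.3050, C=(l²−L²−A²−y'²−z²)/(2L)=-0.1374
  γ=atan2(-0.3050,0.1497)=-1.1146;  ψ=arccos(-0.4045)=1.9873;  θ2=γ+ψ≈0.8726
arm 3 (φ=240.0°): x'=0.0600, y'=-0.0235
  A=0.0800, B=-0.3050, C=(l²−L²−A²−y'²−z²)/(2L)=-0.0833
  √(A²+B²)=0.3153;  θ3 = -1.3142+1.8381 ≈ 0.5239

θ₁ = 1.0474, θ₂ = 0.8726, θ₃ = 0.5239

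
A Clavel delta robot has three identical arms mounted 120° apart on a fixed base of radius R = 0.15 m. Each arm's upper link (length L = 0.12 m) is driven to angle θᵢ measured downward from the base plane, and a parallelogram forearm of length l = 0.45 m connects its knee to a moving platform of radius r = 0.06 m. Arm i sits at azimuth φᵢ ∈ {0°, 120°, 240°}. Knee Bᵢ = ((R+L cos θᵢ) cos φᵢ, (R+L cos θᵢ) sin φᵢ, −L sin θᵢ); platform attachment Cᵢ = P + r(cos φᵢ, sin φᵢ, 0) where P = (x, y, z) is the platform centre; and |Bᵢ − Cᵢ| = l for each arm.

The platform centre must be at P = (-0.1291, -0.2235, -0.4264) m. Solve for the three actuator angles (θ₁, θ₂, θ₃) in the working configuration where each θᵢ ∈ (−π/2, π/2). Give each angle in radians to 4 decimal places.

θ₁ = 1.3966, θ₂ = 1.3963, θ₃ = -0.1744

φ1=0.0° → target in arm frame (-0.1291, -0.2235)
  A=0.2191, B=-0.4264, C=(l²−L²−A²−y'²−z²)/(2L)=-0.3820
  θ1 = atan2(B,A) + arccos(C/0.4794) = 1.3966
arm 2 (φ=120.0°): x'=-0.1290, y'=0.2236
  e−x'=0.2190;  (l²−L²−(e−x')²−y'²−z²)/2L = -0.3819
  √(A²+B²)=0.4794;  θ2 = -1.0963+2.4926 ≈ 1.3963
φ3=240.0° → target in arm frame (0.2581, -0.0001)
  e−x'=-0.1681;  (l²−L²−(e−x')²−y'²−z²)/2L = -0.0916
  √(A²+B²)=0.4583;  θ3 = -1.9463+1.7719 ≈ -0.1744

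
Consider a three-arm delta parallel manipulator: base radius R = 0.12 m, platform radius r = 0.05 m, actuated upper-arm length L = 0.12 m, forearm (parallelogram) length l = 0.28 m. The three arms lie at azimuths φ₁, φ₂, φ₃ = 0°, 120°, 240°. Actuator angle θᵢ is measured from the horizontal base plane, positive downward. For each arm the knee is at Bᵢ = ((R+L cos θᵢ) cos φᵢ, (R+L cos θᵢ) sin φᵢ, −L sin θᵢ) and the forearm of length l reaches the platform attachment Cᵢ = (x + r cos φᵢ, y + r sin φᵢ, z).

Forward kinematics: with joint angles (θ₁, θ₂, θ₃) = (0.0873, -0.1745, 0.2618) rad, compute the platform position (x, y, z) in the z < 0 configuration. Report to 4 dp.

φ1=0.0°: virtual centre (0.1895, 0.0000, -0.0105), radius l
φ2=120.0°: virtual centre (-0.0941, 0.1630, 0.0208), radius l
φ3=240.0°: virtual centre (-0.0930, -0.1610, -0.0311), radius l
|S₂|²−|S₁|² = -0.0002;  |S₃|²−|S₁|² = -0.0005
plane₁₂: -0.5673x+0.3259y+0.0626z = -0.0002
det = 0.3668;  x = 0.0006+0.0183z,  y = 0.0005+-0.1601z
quadratic in z: (1.0260)z²+(0.0138)z+(-0.0426)=0, √Δ=0.4183 → z ∈ {-0.2106, 0.1971}; z = -0.2106 (taking z<0)
x = -0.0032, y = 0.0342

(-0.0032, 0.0342, -0.2106)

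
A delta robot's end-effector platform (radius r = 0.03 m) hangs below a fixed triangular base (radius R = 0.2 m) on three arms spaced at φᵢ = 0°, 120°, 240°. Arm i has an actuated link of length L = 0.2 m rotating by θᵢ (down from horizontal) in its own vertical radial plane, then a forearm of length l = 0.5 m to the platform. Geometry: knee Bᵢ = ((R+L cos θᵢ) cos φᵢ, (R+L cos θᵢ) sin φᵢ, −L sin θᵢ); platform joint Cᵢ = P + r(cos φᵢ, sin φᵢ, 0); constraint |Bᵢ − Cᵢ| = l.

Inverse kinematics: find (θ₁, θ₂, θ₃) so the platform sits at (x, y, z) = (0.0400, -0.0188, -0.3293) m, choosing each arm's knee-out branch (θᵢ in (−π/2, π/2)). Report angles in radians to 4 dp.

θ₁ = -0.2617, θ₂ = 0.1746, θ₃ = 0.0003

arm 1 (φ=0.0°): x'=0.0400, y'=-0.0188
  A=0.1300, B=-0.3293, C=(l²−L²−A²−y'²−z²)/(2L)=0.2108
  √(A²+B²)=0.3540;  θ1 = -1.1948+0.9331 ≈ -0.2617
rotate P by −φ2: (-0.0363, -0.0252, -0.3293)
  A=0.2063, B=-0.3293, C=(l²−L²−A²−y'²−z²)/(2L)=0.1459
  γ=atan2(-0.3293,0.2063)=-1.0112;  ψ=arccos(0.3756)=1.1858;  θ2=γ+ψ≈0.1746
rotate P by −φ3: (-0.0037, 0.0440, -0.3293)
  A cos θ + B sin θ = C:  0.1737·cos θ + -0.3293·sin θ = 0.1736
  γ=atan2(-0.3293,0.1737)=-1.0854;  ψ=arccos(0.4663)=1.0857;  θ3=γ+ψ≈0.0003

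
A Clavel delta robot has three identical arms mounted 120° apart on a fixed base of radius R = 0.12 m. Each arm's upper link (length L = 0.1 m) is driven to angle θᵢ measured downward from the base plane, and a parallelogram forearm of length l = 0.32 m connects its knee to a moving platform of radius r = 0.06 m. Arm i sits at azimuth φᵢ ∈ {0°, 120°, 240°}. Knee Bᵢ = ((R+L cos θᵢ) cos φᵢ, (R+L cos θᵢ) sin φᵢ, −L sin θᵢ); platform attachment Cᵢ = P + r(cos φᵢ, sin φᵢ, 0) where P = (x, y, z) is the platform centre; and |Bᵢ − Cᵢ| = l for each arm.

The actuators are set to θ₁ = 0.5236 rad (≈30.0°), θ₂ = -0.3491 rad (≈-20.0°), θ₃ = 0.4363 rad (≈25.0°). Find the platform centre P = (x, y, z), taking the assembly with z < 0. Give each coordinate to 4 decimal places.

(-0.0590, 0.0819, -0.2811)

O1 = (0.1466·cos0.0°, 0.1466·sin0.0°, -0.0500) = (0.1466, 0.0000, -0.0500)
φ2=120.0°: virtual centre (-0.0770, 0.1333, 0.0342), radius l
arm 3 at φ=240.0°: ρ3 = 0.1506;  O3 = (-0.0753, -0.1305, -0.0423)
eliminate P² terms by subtracting sphere 1 from 2 and 3
linear system: -0.4472x+0.2667y = 0.0009−0.1684z; -0.4438x+-0.2609y = 0.0005−0.0155z
det = 0.2350;  x = -0.0015+0.2045z,  y = 0.0007+-0.2886z
into |P−O₁|² = l²: 1.1251z² + 0.0390z + -0.0780 = 0;  Δ = 0.3524;  z = -0.2811 or 0.2465 → z<0 root = -0.2811
x = -0.0590, y = 0.0819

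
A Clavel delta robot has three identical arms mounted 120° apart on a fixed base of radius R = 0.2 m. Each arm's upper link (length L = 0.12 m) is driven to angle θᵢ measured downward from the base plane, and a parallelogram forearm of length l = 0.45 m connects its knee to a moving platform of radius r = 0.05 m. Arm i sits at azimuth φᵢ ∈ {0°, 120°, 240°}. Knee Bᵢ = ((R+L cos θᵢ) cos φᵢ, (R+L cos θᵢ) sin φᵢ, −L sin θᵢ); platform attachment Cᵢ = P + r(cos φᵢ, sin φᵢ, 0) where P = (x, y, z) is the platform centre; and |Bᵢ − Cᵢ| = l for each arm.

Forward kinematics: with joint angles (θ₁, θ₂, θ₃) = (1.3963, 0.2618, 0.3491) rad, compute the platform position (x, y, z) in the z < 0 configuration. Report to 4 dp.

(-0.1607, 0.0097, -0.4223)

S1 = (0.1708·cos0.0°, 0.1708·sin0.0°, -0.1182) = (0.1708, 0.0000, -0.1182)
S2 = (0.2659·cos120.0°, 0.2659·sin120.0°, -0.0311) = (-0.1330, 0.2303, -0.0311)
φ3=240.0°: virtual centre (-0.1314, -0.2276, -0.0410), radius l
subtract pairs → two planes through P
[-0.6076 0.4606 0.1742]·P = 0.0285;  [-0.6044 -0.4551 0.1543]·P = 0.0276
Cramer: x(z) = -0.0463+0.2709z;  y(z) = 0.0009-0.0209z
into |P−S₁|² = l²: 1.0738z² + 0.1187z + -0.1414 = 0;  Δ = 0.6214;  z = -0.4223 or 0.3118 → z<0 root = -0.4223
x = -0.1607, y = 0.0097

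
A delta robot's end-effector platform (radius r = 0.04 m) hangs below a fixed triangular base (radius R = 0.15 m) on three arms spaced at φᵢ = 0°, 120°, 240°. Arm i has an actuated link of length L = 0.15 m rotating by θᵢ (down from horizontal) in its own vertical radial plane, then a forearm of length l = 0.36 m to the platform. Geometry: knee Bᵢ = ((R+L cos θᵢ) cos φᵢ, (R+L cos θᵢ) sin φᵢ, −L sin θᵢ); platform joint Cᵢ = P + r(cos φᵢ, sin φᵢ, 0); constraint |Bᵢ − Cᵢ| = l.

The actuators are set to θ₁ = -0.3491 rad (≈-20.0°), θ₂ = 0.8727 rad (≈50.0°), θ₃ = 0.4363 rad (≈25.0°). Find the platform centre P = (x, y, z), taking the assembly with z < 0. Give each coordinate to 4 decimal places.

(0.1175, -0.0537, -0.2787)

O1 = (0.2510·cos0.0°, 0.2510·sin0.0°, 0.0513) = (0.2510, 0.0000, 0.0513)
arm 2 at φ=120.0°: (R−r)+L cos θ2 = 0.2064;  O2 = (-0.1032, 0.1788, -0.1149)
φ3=240.0°: virtual centre (-0.1230, -0.2130, -0.0634), radius l
subtract pairs → two planes through P
linear system: -0.7083x+0.3575y = -0.0098−-0.3324z; -0.7479x+-0.4260y = -0.0011−-0.2294z
Cramer: x(z) = 0.0080-0.3929z;  y(z) = -0.0115+0.1513z
quadratic in z: (1.1773)z²+(0.0848)z+(-0.0678)=0, √Δ=0.5715 → z ∈ {-0.2787, 0.2067}; z = -0.2787 (taking z<0)
x = 0.1175, y = -0.0537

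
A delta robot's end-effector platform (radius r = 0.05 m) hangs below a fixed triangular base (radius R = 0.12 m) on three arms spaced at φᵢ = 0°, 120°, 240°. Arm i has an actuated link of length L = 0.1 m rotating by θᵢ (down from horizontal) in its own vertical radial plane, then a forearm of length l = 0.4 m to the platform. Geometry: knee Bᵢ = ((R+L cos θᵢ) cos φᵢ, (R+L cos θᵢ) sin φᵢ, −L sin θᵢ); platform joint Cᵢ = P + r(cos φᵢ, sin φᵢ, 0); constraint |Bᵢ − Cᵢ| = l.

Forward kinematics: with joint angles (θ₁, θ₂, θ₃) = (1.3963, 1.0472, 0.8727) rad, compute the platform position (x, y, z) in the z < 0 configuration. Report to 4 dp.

arm 1 at φ=0.0°: ρ1 = 0.0874;  centre 1 = (0.0874, 0.0000, -0.0985)
arm 2 at φ=120.0°: ρ2 = 0.1200;  centre 2 = (-0.0600, 0.1039, -0.0866)
arm 3 at φ=240.0°: ρ3 = 0.1343;  centre 3 = (-0.0671, -0.1163, -0.0766)
subtract pairs → two planes through P
linear system: -0.2947x+0.2078y = 0.0046−0.0238z; -0.3090x+-0.2326y = 0.0066−0.0437z
det = 0.1328;  x = -0.0183+0.1101z,  y = -0.0039+0.0418z
into |P−centre ₁|² = l²: 1.0139z² + 0.1734z + -0.1391 = 0;  Δ = 0.5943;  z = -0.4657 or 0.2947 → z<0 root = -0.4657
x = -0.0696, y = -0.0234

(-0.0696, -0.0234, -0.4657)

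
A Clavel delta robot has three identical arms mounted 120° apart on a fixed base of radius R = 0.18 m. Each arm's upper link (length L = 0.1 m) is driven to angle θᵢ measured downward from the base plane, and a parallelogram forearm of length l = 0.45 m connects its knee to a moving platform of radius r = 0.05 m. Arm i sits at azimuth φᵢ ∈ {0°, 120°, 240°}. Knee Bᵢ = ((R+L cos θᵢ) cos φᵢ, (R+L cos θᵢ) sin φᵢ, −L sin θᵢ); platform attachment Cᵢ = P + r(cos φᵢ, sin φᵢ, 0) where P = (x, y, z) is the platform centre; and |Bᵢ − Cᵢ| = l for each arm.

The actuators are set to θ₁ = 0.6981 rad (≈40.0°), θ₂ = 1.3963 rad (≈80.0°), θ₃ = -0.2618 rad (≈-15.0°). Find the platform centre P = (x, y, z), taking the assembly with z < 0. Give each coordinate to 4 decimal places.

arm 1 at φ=0.0°: (R−r)+L cos θ1 = 0.2066;  centre 1 = (0.2066, 0.0000, -0.0643)
arm 2 at φ=120.0°: (R−r)+L cos θ2 = 0.1474;  centre 2 = (-0.0737, 0.1276, -0.0985)
arm 3 at φ=240.0°: (R−r)+L cos θ3 = 0.2266;  centre 3 = (-0.1133, -0.1962, 0.0259)
subtract pairs → two planes through P
linear system: -0.5606x+0.2552y = -0.0154−-0.0684z; -0.6398x+-0.3925y = 0.0052−0.1803z
det = 0.3833;  x = 0.0123+0.0500z,  y = -0.0333+0.3779z
sphere 1 gives Az²+Bz+C=0 with A=1.1453, B=0.0839, C=-0.1595;  B²−4AC=0.7378;  roots -0.4116, 0.3383;  negative root z = -0.4116
x = -0.0083, y = -0.1889

(-0.0083, -0.1889, -0.4116)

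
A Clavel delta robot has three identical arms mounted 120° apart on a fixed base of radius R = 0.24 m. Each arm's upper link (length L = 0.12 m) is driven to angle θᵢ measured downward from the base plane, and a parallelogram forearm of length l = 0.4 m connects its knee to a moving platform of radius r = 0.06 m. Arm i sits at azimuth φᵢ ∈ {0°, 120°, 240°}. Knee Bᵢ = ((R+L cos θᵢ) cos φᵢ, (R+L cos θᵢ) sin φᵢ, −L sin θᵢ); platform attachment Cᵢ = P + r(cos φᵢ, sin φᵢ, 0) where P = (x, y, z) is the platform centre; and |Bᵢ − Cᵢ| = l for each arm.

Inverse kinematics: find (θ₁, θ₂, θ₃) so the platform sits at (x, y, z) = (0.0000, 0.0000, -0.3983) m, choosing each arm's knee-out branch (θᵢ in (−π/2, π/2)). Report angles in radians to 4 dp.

θ₁ = 0.8725, θ₂ = 0.8725, θ₃ = 0.8725

φ1=0.0° → target in arm frame (0.0000, 0.0000)
  A cos θ + B sin θ = C:  0.1800·cos θ + -0.3983·sin θ = -0.1893
  γ=atan2(-0.3983,0.1800)=-1.1463;  ψ=arccos(-0.4332)=2.0188;  θ1=γ+ψ≈0.8725
rotate P by −φ2: (0.0000, 0.0000, -0.3983)
  A cos θ + B sin θ = C:  0.1800·cos θ + -0.3983·sin θ = -0.1893
  θ2 = atan2(B,A) + arccos(C/0.4371) = 0.8725
φ3=240.0° → target in arm frame (0.0000, 0.0000)
  A=0.1800, B=-0.3983, C=(l²−L²−A²−y'²−z²)/(2L)=-0.1893
  √(A²+B²)=0.4371;  θ3 = -1.1463+2.0188 ≈ 0.8725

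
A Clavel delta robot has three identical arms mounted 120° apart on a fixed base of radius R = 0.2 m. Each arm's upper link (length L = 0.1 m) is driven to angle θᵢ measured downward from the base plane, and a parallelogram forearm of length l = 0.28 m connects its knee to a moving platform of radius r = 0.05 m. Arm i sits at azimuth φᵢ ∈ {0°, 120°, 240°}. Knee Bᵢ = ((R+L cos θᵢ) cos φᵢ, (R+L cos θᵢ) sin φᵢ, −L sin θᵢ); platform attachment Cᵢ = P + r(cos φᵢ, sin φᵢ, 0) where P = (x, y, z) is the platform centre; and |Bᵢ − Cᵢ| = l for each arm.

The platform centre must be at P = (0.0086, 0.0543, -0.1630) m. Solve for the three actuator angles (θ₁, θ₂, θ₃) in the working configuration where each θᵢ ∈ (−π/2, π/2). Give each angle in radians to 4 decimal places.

θ₁ = 0.2616, θ₂ = -0.2604, θ₃ = 0.8726

arm 1 (φ=0.0°): x'=0.0086, y'=0.0543
  A=0.1414, B=-0.1630, C=(l²−L²−A²−y'²−z²)/(2L)=0.0944
  √(A²+B²)=0.2158;  θ1 = -0.8562+1.1178 ≈ 0.2616
φ2=120.0° → target in arm frame (0.0427, -0.0346)
  e−x'=0.1073;  (l²−L²−(e−x')²−y'²−z²)/2L = 0.1456
  √(A²+B²)=0.1951;  θ2 = -0.9887+0.7283 ≈ -0.2604
arm 3 (φ=240.0°): x'=-0.0513, y'=-0.0197
  e−x'=0.2013;  (l²−L²−(e−x')²−y'²−z²)/2L = 0.0046
  θ3 = atan2(B,A) + arccos(C/0.2590) = 0.8726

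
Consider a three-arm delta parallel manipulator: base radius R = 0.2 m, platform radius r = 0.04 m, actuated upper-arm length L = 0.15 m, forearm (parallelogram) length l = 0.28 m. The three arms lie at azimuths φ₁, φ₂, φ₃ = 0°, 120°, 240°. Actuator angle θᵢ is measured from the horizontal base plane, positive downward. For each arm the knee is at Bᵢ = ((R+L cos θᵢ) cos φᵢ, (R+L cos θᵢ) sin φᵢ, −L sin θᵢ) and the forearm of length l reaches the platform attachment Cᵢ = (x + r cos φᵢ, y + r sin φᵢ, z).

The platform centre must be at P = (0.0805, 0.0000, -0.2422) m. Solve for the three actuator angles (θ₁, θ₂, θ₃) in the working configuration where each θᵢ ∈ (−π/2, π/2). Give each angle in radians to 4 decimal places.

θ₁ = 0.4362, θ₂ = 1.2216, θ₃ = 1.2216

arm 1 (φ=0.0°): x'=0.0805, y'=0.0000
  e−x'=0.0795;  (l²−L²−(e−x')²−y'²−z²)/2L = -0.0303
  √(A²+B²)=0.2549;  θ1 = -1.2536+1.6898 ≈ 0.4362
arm 2 (φ=120.0°): x'=-0.0402, y'=-0.0697
  e−x'=0.2002;  (l²−L²−(e−x')²−y'²−z²)/2L = -0.1591
  θ2 = atan2(B,A) + arccos(C/0.3143) = 1.2216
rotate P by −φ3: (-0.0403, 0.0697, -0.2422)
  A=0.2003, B=-0.2422, C=(l²−L²−A²−y'²−z²)/(2L)=-0.1591
  θ3 = atan2(B,A) + arccos(C/0.3143) = 1.2216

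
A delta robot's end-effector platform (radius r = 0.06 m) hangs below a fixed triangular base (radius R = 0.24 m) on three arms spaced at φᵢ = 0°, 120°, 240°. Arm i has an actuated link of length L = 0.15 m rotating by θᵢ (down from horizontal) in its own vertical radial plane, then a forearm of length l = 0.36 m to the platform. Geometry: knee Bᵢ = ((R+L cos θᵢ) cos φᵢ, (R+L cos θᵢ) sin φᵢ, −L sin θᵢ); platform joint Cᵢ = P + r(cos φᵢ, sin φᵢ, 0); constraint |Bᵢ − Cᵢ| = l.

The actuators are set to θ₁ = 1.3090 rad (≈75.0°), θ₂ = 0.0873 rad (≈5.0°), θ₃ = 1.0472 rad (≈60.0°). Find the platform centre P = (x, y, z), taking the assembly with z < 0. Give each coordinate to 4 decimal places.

(-0.0898, 0.0906, -0.3065)

O1 = (0.2188·cos0.0°, 0.2188·sin0.0°, -0.1449) = (0.2188, 0.0000, -0.1449)
arm 2 at φ=120.0°: (R−r)+L cos θ2 = 0.3294;  O2 = (-0.1647, 0.2853, -0.0131)
arm 3 at φ=240.0°: (R−r)+L cos θ3 = 0.2550;  O3 = (-0.1275, -0.2208, -0.1299)
|O₂|²−|O₁|² = 0.0398;  |O₃|²−|O₁|² = 0.0130
plane₁₂: -0.7671x+0.5706y+0.2636z = 0.0398
Cramer: x(z) = -0.0341+0.1819z;  y(z) = 0.0240-0.2174z
into |P−O₁|² = l²: 1.0804z² + 0.1873z + -0.0441 = 0;  Δ = 0.2255;  z = -0.3065 or 0.1331 → z<0 root = -0.3065
x = -0.0898, y = 0.0906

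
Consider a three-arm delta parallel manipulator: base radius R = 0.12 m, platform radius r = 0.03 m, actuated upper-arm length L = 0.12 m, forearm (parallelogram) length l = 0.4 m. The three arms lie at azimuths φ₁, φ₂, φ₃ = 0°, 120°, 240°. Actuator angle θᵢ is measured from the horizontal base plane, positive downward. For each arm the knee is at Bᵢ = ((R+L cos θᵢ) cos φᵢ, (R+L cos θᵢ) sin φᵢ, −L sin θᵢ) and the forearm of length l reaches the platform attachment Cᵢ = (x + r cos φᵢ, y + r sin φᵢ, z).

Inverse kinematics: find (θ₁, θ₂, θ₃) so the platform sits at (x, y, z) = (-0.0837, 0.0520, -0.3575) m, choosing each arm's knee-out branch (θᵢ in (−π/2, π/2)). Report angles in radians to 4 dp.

θ₁ = 0.6111, θ₂ = -0.1744, θ₃ = 0.2616

φ1=0.0° → target in arm frame (-0.0837, 0.0520)
  A cos θ + B sin θ = C:  0.1737·cos θ + -0.3575·sin θ = -0.0628
  γ=atan2(-0.3575,0.1737)=-1.1185;  ψ=arccos(-0.1581)=1.7296;  θ1=γ+ψ≈0.6111
φ2=120.0° → target in arm frame (0.0869, 0.0465)
  A cos θ + B sin θ = C:  0.0031·cos θ + -0.3575·sin θ = 0.0651
  θ2 = atan2(B,A) + arccos(C/0.3575) = -0.1744
rotate P by −φ3: (-0.0032, -0.0985, -0.3575)
  e−x'=0.0932;  (l²−L²−(e−x')²−y'²−z²)/2L = -0.0025
  γ=atan2(-0.3575,0.0932)=-1.3158;  ψ=arccos(-0.0066)=1.5774;  θ3=γ+ψ≈0.2616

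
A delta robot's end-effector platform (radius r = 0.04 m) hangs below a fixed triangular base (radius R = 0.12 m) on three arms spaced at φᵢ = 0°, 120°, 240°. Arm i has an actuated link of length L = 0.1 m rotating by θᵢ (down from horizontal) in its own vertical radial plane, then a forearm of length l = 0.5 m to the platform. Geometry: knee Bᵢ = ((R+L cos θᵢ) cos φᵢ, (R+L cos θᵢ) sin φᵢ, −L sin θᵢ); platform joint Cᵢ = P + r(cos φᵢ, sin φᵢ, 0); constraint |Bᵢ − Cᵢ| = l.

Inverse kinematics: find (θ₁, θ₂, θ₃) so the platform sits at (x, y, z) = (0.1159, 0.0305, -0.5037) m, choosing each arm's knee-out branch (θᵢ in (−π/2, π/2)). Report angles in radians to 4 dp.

arm 1 (φ=0.0°): x'=0.1159, y'=0.0305
  e−x'=-0.0359;  (l²−L²−(e−x')²−y'²−z²)/2L = -0.0797
  θ1 = atan2(B,A) + arccos(C/0.5050) = 0.0873
rotate P by −φ2: (-0.0315, -0.1156, -0.5037)
  A cos θ + B sin θ = C:  0.1115·cos θ + -0.5037·sin θ = -0.1976
  θ2 = atan2(B,A) + arccos(C/0.5159) = 0.6110
rotate P by −φ3: (-0.0844, 0.0851, -0.5037)
  A=0.1644, B=-0.5037, C=(l²−L²−A²−y'²−z²)/(2L)=-0.2399
  γ=atan2(-0.5037,0.1644)=-1.2554;  ψ=arccos(-0.4527)=2.0406;  θ3=γ+ψ≈0.7852

θ₁ = 0.0873, θ₂ = 0.6110, θ₃ = 0.7852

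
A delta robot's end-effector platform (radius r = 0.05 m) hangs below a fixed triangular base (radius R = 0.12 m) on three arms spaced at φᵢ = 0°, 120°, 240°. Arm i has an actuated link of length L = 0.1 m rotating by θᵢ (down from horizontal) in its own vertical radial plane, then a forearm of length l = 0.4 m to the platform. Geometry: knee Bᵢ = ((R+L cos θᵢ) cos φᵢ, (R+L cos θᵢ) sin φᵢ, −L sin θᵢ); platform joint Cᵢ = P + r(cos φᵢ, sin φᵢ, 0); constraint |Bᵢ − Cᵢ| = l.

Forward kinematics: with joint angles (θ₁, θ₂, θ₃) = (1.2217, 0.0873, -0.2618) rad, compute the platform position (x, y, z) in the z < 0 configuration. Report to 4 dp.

arm 1 at φ=0.0°: ρ1 = 0.1042;  O1 = (0.1042, 0.0000, -0.0940)
arm 2 at φ=120.0°: ρ2 = 0.1696;  O2 = (-0.0848, 0.1469, -0.0087)
O3 = (0.1666·cos240.0°, 0.1666·sin240.0°, 0.0259) = (-0.0833, -0.1443, 0.0259)
subtract pairs → two planes through P
linear system: -0.3780x+0.2938y = 0.0092−0.1705z; -0.3750x+-0.2885y = 0.0087−0.2397z
det = 0.2193;  x = -0.0238+0.5456z,  y = 0.0006+0.1217z
quadratic in z: (1.3125)z²+(0.0485)z+(-0.1348)=0, √Δ=0.8426 → z ∈ {-0.3395, 0.3025}; z = -0.3395 (taking z<0)
x = -0.2090, y = -0.0407

(-0.2090, -0.0407, -0.3395)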